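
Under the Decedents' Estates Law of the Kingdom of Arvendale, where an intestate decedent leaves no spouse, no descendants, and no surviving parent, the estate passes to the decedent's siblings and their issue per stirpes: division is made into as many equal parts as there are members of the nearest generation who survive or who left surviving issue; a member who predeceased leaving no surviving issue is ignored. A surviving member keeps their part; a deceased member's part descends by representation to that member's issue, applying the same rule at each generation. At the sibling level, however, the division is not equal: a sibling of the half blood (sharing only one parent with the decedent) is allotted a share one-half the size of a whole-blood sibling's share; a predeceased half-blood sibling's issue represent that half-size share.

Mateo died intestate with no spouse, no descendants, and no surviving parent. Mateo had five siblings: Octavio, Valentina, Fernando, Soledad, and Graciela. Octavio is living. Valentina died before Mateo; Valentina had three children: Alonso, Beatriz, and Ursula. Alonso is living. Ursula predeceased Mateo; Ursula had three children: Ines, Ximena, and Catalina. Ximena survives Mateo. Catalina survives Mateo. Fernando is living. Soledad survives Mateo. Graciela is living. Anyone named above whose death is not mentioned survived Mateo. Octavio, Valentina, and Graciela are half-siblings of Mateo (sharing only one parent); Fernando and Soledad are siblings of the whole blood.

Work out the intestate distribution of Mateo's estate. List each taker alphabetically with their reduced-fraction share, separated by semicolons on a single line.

Alonso 1/21; Beatriz 1/21; Catalina 1/63; Fernando 2/7; Graciela 1/7; Ines 1/63; Octavio 1/7; Soledad 2/7; Ximena 1/63

No spouse, descendants, or parent survives, so the estate passes to Mateo's siblings per stirpes.
Half-blood siblings count for one-half the weight of whole-blood siblings at the initial division.
Dividing 1 in proportion to weights (total weight 7/2): Octavio (weight 1/2) → 1/7; Valentina (weight 1/2) → 1/7; Fernando (weight 1) → 2/7; Soledad (weight 1) → 2/7; Graciela (weight 1/2) → 1/7.
Octavio is living and takes 1/7.
Valentina predeceased; the 1/7 allotted to Valentina's branch passes to Valentina's issue by representation.
The 1/7 is divided into 3 equal shares of 1/21 among Alonso, Beatriz, Ursula.
Alonso is living and takes 1/21.
Beatriz is living and takes 1/21.
Ursula predeceased; the 1/21 allotted to Ursula's branch passes to Ursula's issue by representation.
The 1/21 is divided into 3 equal shares of 1/63 among Ines, Ximena, Catalina.
Ines is living and takes 1/63.
Ximena is living and takes 1/63.
Catalina is living and takes 1/63.
Fernando is living and takes 2/7.
Soledad is living and takes 2/7.
Graciela is living and takes 1/7.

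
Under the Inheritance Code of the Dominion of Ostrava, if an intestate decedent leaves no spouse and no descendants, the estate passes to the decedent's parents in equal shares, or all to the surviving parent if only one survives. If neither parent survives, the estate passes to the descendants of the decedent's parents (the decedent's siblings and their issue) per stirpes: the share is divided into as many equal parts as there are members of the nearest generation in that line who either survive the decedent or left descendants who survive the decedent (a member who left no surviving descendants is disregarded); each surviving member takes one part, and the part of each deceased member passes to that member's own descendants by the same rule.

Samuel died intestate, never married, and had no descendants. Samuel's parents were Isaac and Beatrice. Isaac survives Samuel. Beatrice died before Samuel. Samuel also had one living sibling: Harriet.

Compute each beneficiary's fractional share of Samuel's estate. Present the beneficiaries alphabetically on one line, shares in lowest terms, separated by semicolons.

Isaac 1

Only one parent, Isaac, survives, so Isaac takes the entire estate. The siblings take nothing because a surviving parent has priority.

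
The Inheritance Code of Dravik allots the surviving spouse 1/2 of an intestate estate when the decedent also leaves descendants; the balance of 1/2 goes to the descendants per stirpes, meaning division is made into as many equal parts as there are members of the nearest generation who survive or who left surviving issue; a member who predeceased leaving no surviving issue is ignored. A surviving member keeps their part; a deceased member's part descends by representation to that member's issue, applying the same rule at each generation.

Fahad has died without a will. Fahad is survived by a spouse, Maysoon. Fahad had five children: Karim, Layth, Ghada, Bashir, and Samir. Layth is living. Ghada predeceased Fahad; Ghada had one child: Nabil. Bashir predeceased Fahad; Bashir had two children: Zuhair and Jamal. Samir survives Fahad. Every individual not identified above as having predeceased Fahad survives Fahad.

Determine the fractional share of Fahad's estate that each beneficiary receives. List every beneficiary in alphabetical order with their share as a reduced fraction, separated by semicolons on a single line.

Maysoon, as surviving spouse, takes 1/2.
The remaining 1/2 passes to Fahad's descendants per stirpes.
The 1/2 is divided into 5 equal shares of 1/10 among Karim, Layth, Ghada, Bashir, Samir.
Karim is living and takes 1/10.
Layth is living and takes 1/10.
Ghada predeceased; the 1/10 allotted to Ghada's branch passes to Ghada's issue by representation.
Nabil is the sole taker at this level and receives the full 1/10.
Bashir predeceased; the 1/10 allotted to Bashir's branch passes to Bashir's issue by representation.
The 1/10 is divided into 2 equal shares of 1/20 among Zuhair, Jamal.
Zuhair is living and takes 1/20.
Jamal is living and takes 1/20.
Samir is living and takes 1/10.

Jamal 1/20; Karim 1/10; Layth 1/10; Maysoon 1/2; Nabil 1/10; Samir 1/10; Zuhair 1/20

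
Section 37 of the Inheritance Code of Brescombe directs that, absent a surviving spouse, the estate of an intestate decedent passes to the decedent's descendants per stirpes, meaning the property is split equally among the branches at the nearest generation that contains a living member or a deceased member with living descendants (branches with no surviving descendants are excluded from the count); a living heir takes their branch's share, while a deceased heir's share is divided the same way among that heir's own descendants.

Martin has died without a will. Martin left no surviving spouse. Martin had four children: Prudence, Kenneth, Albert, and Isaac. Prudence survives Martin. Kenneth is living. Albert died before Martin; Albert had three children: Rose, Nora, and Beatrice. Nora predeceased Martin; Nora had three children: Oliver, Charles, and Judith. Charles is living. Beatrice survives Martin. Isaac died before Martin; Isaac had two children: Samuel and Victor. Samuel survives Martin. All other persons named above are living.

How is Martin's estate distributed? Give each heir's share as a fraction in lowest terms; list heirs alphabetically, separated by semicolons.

Beatrice 1/12; Charles 1/36; Judith 1/36; Kenneth 1/4; Oliver 1/36; Prudence 1/4; Rose 1/12; Samuel 1/8; Victor 1/8

There is no surviving spouse, so the entire estate passes to Martin's descendants per stirpes.
The estate is divided into 4 equal shares of 1/4 among Prudence, Kenneth, Albert, Isaac.
Prudence is living and takes 1/4.
Kenneth is living and takes 1/4.
Albert predeceased; the 1/4 allotted to Albert's branch passes to Albert's issue by representation.
The 1/4 is divided into 3 equal shares of 1/12 among Rose, Nora, Beatrice.
Rose is living and takes 1/12.
Nora predeceased; the 1/12 allotted to Nora's branch passes to Nora's issue by representation.
The 1/12 is divided into 3 equal shares of 1/36 among Oliver, Charles, Judith.
Oliver is living and takes 1/36.
Charles is living and takes 1/36.
Judith is living and takes 1/36.
Beatrice is living and takes 1/12.
Isaac predeceased; the 1/4 allotted to Isaac's branch passes to Isaac's issue by representation.
The 1/4 is divided into 2 equal shares of 1/8 among Samuel, Victor.
Samuel is living and takes 1/8.
Victor is living and takes 1/8.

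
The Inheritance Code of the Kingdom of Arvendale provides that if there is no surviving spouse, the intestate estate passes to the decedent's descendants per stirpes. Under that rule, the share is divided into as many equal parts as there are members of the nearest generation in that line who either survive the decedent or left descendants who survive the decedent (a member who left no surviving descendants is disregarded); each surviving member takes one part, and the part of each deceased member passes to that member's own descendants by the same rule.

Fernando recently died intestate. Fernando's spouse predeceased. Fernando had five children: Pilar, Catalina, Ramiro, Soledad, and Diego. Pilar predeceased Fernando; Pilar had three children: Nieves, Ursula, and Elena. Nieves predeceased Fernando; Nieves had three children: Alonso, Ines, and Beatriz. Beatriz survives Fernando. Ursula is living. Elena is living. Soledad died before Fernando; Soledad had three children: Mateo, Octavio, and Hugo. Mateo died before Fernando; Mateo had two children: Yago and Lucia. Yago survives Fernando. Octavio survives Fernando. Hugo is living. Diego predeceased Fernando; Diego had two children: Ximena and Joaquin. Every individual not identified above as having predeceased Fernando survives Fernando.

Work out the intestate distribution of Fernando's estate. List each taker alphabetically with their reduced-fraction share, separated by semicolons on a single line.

There is no surviving spouse, so the entire estate passes to Fernando's descendants per stirpes.
The estate is divided into 5 equal shares of 1/5 among Pilar, Catalina, Ramiro, Soledad, Diego.
Pilar predeceased; the 1/5 allotted to Pilar's branch passes to Pilar's issue by representation.
The 1/5 is divided into 3 equal shares of 1/15 among Nieves, Ursula, Elena.
Nieves predeceased; the 1/15 allotted to Nieves's branch passes to Nieves's issue by representation.
The 1/15 is divided into 3 equal shares of 1/45 among Alonso, Ines, Beatriz.
Alonso is living and takes 1/45.
Ines is living and takes 1/45.
Beatriz is living and takes 1/45.
Ursula is living and takes 1/15.
Elena is living and takes 1/15.
Catalina is living and takes 1/5.
Ramiro is living and takes 1/5.
Soledad predeceased; the 1/5 allotted to Soledad's branch passes to Soledad's issue by representation.
The 1/5 is divided into 3 equal shares of 1/15 among Mateo, Octavio, Hugo.
Mateo predeceased; the 1/15 allotted to Mateo's branch passes to Mateo's issue by representation.
The 1/15 is divided into 2 equal shares of 1/30 among Yago, Lucia.
Yago is living and takes 1/30.
Lucia is living and takes 1/30.
Octavio is living and takes 1/15.
Hugo is living and takes 1/15.
Diego predeceased; the 1/5 allotted to Diego's branch passes to Diego's issue by representation.
The 1/5 is divided into 2 equal shares of 1/10 among Ximena, Joaquin.
Ximena is living and takes 1/10.
Joaquin is living and takes 1/10.

Alonso 1/45; Beatriz 1/45; Catalina 1/5; Elena 1/15; Hugo 1/15; Ines 1/45; Joaquin 1/10; Lucia 1/30; Octavio 1/15; Ramiro 1/5; Ursula 1/15; Ximena 1/10; Yago 1/30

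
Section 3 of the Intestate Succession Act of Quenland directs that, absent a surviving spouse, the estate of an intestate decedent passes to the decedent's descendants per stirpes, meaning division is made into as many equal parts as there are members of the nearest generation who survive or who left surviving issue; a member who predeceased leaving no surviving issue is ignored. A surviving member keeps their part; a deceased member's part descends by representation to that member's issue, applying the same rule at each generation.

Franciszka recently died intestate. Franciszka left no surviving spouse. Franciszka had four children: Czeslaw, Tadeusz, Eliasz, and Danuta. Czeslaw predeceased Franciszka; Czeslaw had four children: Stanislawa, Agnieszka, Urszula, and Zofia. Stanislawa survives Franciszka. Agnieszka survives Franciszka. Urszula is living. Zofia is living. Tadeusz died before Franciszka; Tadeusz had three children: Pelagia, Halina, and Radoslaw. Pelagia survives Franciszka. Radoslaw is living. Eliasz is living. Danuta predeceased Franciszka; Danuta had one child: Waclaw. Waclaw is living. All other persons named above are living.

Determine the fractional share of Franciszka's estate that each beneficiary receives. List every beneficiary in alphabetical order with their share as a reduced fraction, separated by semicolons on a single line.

Agnieszka 1/16; Eliasz 1/4; Halina 1/12; Pelagia 1/12; Radoslaw 1/12; Stanislawa 1/16; Urszula 1/16; Waclaw 1/4; Zofia 1/16

There is no surviving spouse, so the entire estate passes to Franciszka's descendants per stirpes.
The estate is divided into 4 equal shares of 1/4 among Czeslaw, Tadeusz, Eliasz, Danuta.
Czeslaw predeceased; the 1/4 allotted to Czeslaw's branch passes to Czeslaw's issue by representation.
The 1/4 is divided into 4 equal shares of 1/16 among Stanislawa, Agnieszka, Urszula, Zofia.
Stanislawa is living and takes 1/16.
Agnieszka is living and takes 1/16.
Urszula is living and takes 1/16.
Zofia is living and takes 1/16.
Tadeusz predeceased; the 1/4 allotted to Tadeusz's branch passes to Tadeusz's issue by representation.
The 1/4 is divided into 3 equal shares of 1/12 among Pelagia, Halina, Radoslaw.
Pelagia is living and takes 1/12.
Halina is living and takes 1/12.
Radoslaw is living and takes 1/12.
Eliasz is living and takes 1/4.
Danuta predeceased; the 1/4 allotted to Danuta's branch passes to Danuta's issue by representation.
Waclaw is the sole taker at this level and receives the full 1/4.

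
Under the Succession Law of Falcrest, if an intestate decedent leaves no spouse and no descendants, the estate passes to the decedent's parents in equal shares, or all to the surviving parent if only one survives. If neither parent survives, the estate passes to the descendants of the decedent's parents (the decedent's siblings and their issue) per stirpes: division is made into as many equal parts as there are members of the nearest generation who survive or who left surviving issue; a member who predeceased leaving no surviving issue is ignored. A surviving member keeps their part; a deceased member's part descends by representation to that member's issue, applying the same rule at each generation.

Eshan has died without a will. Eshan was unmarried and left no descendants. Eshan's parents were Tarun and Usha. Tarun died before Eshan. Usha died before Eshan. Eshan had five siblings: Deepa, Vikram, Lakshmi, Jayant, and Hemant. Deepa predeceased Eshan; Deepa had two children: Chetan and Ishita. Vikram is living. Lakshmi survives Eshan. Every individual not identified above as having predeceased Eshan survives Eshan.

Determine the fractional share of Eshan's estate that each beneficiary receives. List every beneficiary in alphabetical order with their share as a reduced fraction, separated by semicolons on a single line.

Chetan 1/10; Hemant 1/5; Ishita 1/10; Jayant 1/5; Lakshmi 1/5; Vikram 1/5

Neither parent survives and there are no descendants, so the estate passes to Eshan's siblings and their issue per stirpes.
The estate is divided into 5 equal shares of 1/5 among Deepa, Vikram, Lakshmi, Jayant, Hemant.
Deepa predeceased; the 1/5 allotted to Deepa's branch passes to Deepa's issue by representation.
The 1/5 is divided into 2 equal shares of 1/10 among Chetan, Ishita.
Chetan is living and takes 1/10.
Ishita is living and takes 1/10.
Vikram is living and takes 1/5.
Lakshmi is living and takes 1/5.
Jayant is living and takes 1/5.
Hemant is living and takes 1/5.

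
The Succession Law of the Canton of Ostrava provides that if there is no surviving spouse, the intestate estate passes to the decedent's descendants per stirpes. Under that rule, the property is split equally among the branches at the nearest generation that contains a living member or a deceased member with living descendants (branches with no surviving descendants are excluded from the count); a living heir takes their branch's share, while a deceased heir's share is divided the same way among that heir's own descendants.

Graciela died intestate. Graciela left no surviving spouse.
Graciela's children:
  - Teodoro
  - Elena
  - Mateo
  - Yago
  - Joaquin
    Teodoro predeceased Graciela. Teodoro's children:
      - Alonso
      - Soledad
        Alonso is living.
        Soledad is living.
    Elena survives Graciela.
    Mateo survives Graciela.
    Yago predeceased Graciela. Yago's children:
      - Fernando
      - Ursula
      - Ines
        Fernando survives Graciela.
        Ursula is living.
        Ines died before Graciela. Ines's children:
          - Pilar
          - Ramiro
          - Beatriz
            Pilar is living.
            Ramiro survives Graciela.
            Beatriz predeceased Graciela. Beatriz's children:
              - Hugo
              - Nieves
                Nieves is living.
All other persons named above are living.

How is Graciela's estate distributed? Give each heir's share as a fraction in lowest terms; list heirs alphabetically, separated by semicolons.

There is no surviving spouse, so the entire estate passes to Graciela's descendants per stirpes.
The estate is divided into 5 equal shares of 1/5 among Teodoro, Elena, Mateo, Yago, Joaquin.
Teodoro predeceased; the 1/5 allotted to Teodoro's branch passes to Teodoro's issue by representation.
The 1/5 is divided into 2 equal shares of 1/10 among Alonso, Soledad.
Alonso is living and takes 1/10.
Soledad is living and takes 1/10.
Elena is living and takes 1/5.
Mateo is living and takes 1/5.
Yago predeceased; the 1/5 allotted to Yago's branch passes to Yago's issue by representation.
The 1/5 is divided into 3 equal shares of 1/15 among Fernando, Ursula, Ines.
Fernando is living and takes 1/15.
Ursula is living and takes 1/15.
Ines predeceased; the 1/15 allotted to Ines's branch passes to Ines's issue by representation.
The 1/15 is divided into 3 equal shares of 1/45 among Pilar, Ramiro, Beatriz.
Pilar is living and takes 1/45.
Ramiro is living and takes 1/45.
Beatriz predeceased; the 1/45 allotted to Beatriz's branch passes to Beatriz's issue by representation.
The 1/45 is divided into 2 equal shares of 1/90 among Hugo, Nieves.
Hugo is living and takes 1/90.
Nieves is living and takes 1/90.
Joaquin is living and takes 1/5.

Alonso 1/10; Elena 1/5; Fernando 1/15; Hugo 1/90; Joaquin 1/5; Mateo 1/5; Nieves 1/90; Pilar 1/45; Ramiro 1/45; Soledad 1/10; Ursula 1/15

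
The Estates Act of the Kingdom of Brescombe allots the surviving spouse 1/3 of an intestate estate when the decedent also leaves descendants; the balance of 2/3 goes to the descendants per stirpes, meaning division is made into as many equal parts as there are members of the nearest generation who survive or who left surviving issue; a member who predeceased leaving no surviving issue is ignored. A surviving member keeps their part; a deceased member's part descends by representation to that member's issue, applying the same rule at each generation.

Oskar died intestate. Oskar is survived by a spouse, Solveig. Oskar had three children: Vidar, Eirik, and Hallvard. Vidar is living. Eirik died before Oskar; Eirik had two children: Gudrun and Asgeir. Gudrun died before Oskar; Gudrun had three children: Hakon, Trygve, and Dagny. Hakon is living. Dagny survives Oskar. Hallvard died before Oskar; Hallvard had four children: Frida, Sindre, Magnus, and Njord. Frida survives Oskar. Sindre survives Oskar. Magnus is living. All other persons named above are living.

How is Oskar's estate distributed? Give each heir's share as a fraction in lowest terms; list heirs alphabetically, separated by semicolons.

Solveig, as surviving spouse, takes 1/3.
The remaining 2/3 passes to Oskar's descendants per stirpes.
The 2/3 is divided into 3 equal shares of 2/9 among Vidar, Eirik, Hallvard.
Vidar is living and takes 2/9.
Eirik predeceased; the 2/9 allotted to Eirik's branch passes to Eirik's issue by representation.
The 2/9 is divided into 2 equal shares of 1/9 among Gudrun, Asgeir.
Gudrun predeceased; the 1/9 allotted to Gudrun's branch passes to Gudrun's issue by representation.
The 1/9 is divided into 3 equal shares of 1/27 among Hakon, Trygve, Dagny.
Hakon is living and takes 1/27.
Trygve is living and takes 1/27.
Dagny is living and takes 1/27.
Asgeir is living and takes 1/9.
Hallvard predeceased; the 2/9 allotted to Hallvard's branch passes to Hallvard's issue by representation.
The 2/9 is divided into 4 equal shares of 1/18 among Frida, Sindre, Magnus, Njord.
Frida is living and takes 1/18.
Sindre is living and takes 1/18.
Magnus is living and takes 1/18.
Njord is living and takes 1/18.

Asgeir 1/9; Dagny 1/27; Frida 1/18; Hakon 1/27; Magnus 1/18; Njord 1/18; Sindre 1/18; Solveig 1/3; Trygve 1/27; Vidar 2/9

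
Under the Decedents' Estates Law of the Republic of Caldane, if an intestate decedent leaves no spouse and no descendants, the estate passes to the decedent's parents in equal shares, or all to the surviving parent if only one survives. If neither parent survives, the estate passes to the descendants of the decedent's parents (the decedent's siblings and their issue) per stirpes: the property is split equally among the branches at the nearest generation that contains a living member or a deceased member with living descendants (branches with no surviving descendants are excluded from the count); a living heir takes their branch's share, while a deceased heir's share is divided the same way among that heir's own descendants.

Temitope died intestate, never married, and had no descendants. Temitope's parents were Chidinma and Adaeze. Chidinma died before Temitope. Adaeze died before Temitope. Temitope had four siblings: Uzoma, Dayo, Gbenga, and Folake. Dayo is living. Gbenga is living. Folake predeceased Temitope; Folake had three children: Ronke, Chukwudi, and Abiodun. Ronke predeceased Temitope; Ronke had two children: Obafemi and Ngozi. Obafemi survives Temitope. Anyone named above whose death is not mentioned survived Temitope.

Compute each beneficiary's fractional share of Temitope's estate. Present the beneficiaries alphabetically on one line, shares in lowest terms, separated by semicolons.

Neither parent survives and there are no descendants, so the estate passes to Temitope's siblings and their issue per stirpes.
The estate is divided into 4 equal shares of 1/4 among Uzoma, Dayo, Gbenga, Folake.
Uzoma is living and takes 1/4.
Dayo is living and takes 1/4.
Gbenga is living and takes 1/4.
Folake predeceased; the 1/4 allotted to Folake's branch passes to Folake's issue by representation.
The 1/4 is divided into 3 equal shares of 1/12 among Ronke, Chukwudi, Abiodun.
Ronke predeceased; the 1/12 allotted to Ronke's branch passes to Ronke's issue by representation.
The 1/12 is divided into 2 equal shares of 1/24 among Obafemi, Ngozi.
Obafemi is living and takes 1/24.
Ngozi is living and takes 1/24.
Chukwudi is living and takes 1/12.
Abiodun is living and takes 1/12.

Abiodun 1/12; Chukwudi 1/12; Dayo 1/4; Gbenga 1/4; Ngozi 1/24; Obafemi 1/24; Uzoma 1/4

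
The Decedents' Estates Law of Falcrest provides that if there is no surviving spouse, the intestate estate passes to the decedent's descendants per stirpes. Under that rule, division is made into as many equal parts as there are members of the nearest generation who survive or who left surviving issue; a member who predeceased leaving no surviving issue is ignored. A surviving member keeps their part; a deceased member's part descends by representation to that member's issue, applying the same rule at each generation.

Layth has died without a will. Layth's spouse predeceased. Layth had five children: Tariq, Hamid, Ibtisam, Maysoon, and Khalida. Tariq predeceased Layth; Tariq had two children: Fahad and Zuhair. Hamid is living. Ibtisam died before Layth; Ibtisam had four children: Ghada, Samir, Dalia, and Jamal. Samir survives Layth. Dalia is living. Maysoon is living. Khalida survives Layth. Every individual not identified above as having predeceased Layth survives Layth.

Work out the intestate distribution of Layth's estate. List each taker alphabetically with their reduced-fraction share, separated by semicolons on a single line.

There is no surviving spouse, so the entire estate passes to Layth's descendants per stirpes.
The estate is divided into 5 equal shares of 1/5 among Tariq, Hamid, Ibtisam, Maysoon, Khalida.
Tariq predeceased; the 1/5 allotted to Tariq's branch passes to Tariq's issue by representation.
The 1/5 is divided into 2 equal shares of 1/10 among Fahad, Zuhair.
Fahad is living and takes 1/10.
Zuhair is living and takes 1/10.
Hamid is living and takes 1/5.
Ibtisam predeceased; the 1/5 allotted to Ibtisam's branch passes to Ibtisam's issue by representation.
The 1/5 is divided into 4 equal shares of 1/20 among Ghada, Samir, Dalia, Jamal.
Ghada is living and takes 1/20.
Samir is living and takes 1/20.
Dalia is living and takes 1/20.
Jamal is living and takes 1/20.
Maysoon is living and takes 1/5.
Khalida is living and takes 1/5.

Dalia 1/20; Fahad 1/10; Ghada 1/20; Hamid 1/5; Jamal 1/20; Khalida 1/5; Maysoon 1/5; Samir 1/20; Zuhair 1/10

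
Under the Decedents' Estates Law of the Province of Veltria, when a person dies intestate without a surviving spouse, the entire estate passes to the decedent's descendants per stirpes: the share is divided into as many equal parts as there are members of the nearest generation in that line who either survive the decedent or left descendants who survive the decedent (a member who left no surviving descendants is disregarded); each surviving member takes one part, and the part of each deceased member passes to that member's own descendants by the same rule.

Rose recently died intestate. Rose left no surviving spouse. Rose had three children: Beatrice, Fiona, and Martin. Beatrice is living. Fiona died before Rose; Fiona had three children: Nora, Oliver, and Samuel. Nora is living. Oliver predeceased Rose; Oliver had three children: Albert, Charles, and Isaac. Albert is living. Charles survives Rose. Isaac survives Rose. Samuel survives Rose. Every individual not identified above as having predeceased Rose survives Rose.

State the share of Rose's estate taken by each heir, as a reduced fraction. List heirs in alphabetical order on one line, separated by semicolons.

Albert 1/27; Beatrice 1/3; Charles 1/27; Isaac 1/27; Martin 1/3; Nora 1/9; Samuel 1/9

There is no surviving spouse, so the entire estate passes to Rose's descendants per stirpes.
The estate is divided into 3 equal shares of 1/3 among Beatrice, Fiona, Martin.
Beatrice is living and takes 1/3.
Fiona predeceased; the 1/3 allotted to Fiona's branch passes to Fiona's issue by representation.
The 1/3 is divided into 3 equal shares of 1/9 among Nora, Oliver, Samuel.
Nora is living and takes 1/9.
Oliver predeceased; the 1/9 allotted to Oliver's branch passes to Oliver's issue by representation.
The 1/9 is divided into 3 equal shares of 1/27 among Albert, Charles, Isaac.
Albert is living and takes 1/27.
Charles is living and takes 1/27.
Isaac is living and takes 1/27.
Samuel is living and takes 1/9.
Martin is living and takes 1/3.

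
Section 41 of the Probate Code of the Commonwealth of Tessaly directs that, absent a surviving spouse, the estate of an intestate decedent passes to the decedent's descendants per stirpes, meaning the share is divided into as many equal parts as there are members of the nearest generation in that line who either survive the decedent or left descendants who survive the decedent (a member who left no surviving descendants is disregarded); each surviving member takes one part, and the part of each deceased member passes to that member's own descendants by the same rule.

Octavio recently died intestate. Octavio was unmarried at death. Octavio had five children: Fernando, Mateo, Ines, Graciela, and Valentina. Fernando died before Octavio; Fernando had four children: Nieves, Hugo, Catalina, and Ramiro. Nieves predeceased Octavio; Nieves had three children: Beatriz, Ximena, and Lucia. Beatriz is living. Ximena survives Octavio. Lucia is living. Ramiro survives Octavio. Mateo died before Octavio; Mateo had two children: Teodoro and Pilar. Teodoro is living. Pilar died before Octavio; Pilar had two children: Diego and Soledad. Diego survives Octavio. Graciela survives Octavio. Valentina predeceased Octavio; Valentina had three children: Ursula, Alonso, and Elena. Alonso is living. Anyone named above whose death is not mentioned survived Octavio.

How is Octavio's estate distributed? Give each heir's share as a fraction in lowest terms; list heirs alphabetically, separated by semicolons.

There is no surviving spouse, so the entire estate passes to Octavio's descendants per stirpes.
The estate is divided into 5 equal shares of 1/5 among Fernando, Mateo, Ines, Graciela, Valentina.
Fernando predeceased; the 1/5 allotted to Fernando's branch passes to Fernando's issue by representation.
The 1/5 is divided into 4 equal shares of 1/20 among Nieves, Hugo, Catalina, Ramiro.
Nieves predeceased; the 1/20 allotted to Nieves's branch passes to Nieves's issue by representation.
The 1/20 is divided into 3 equal shares of 1/60 among Beatriz, Ximena, Lucia.
Beatriz is living and takes 1/60.
Ximena is living and takes 1/60.
Lucia is living and takes 1/60.
Hugo is living and takes 1/20.
Catalina is living and takes 1/20.
Ramiro is living and takes 1/20.
Mateo predeceased; the 1/5 allotted to Mateo's branch passes to Mateo's issue by representation.
The 1/5 is divided into 2 equal shares of 1/10 among Teodoro, Pilar.
Teodoro is living and takes 1/10.
Pilar predeceased; the 1/10 allotted to Pilar's branch passes to Pilar's issue by representation.
The 1/10 is divided into 2 equal shares of 1/20 among Diego, Soledad.
Diego is living and takes 1/20.
Soledad is living and takes 1/20.
Ines is living and takes 1/5.
Graciela is living and takes 1/5.
Valentina predeceased; the 1/5 allotted to Valentina's branch passes to Valentina's issue by representation.
The 1/5 is divided into 3 equal shares of 1/15 among Ursula, Alonso, Elena.
Ursula is living and takes 1/15.
Alonso is living and takes 1/15.
Elena is living and takes 1/15.

Alonso 1/15; Beatriz 1/60; Catalina 1/20; Diego 1/20; Elena 1/15; Graciela 1/5; Hugo 1/20; Ines 1/5; Lucia 1/60; Ramiro 1/20; Soledad 1/20; Teodoro 1/10; Ursula 1/15; Ximena 1/60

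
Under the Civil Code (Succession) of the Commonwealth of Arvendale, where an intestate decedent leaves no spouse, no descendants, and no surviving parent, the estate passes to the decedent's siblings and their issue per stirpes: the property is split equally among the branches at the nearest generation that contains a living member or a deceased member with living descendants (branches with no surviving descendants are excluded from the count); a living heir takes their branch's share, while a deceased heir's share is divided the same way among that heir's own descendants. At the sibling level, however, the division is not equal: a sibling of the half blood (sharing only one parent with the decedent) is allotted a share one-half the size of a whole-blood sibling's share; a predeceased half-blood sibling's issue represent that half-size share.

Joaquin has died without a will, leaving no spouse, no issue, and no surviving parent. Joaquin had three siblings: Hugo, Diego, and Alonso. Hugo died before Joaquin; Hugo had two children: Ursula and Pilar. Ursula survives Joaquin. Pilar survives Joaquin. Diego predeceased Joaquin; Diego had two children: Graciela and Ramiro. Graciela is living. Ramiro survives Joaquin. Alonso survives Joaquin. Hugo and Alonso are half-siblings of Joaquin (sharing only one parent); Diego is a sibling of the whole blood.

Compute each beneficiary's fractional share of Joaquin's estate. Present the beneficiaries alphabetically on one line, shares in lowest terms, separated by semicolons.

No spouse, descendants, or parent survives, so the estate passes to Joaquin's siblings per stirpes.
Half-blood siblings count for one-half the weight of whole-blood siblings at the initial division.
Dividing 1 in proportion to weights (total weight 2): Hugo (weight 1/2) → 1/4; Diego (weight 1) → 1/2; Alonso (weight 1/2) → 1/4.
Hugo predeceased; the 1/4 allotted to Hugo's branch passes to Hugo's issue by representation.
The 1/4 is divided into 2 equal shares of 1/8 among Ursula, Pilar.
Ursula is living and takes 1/8.
Pilar is living and takes 1/8.
Diego predeceased; the 1/2 allotted to Diego's branch passes to Diego's issue by representation.
The 1/2 is divided into 2 equal shares of 1/4 among Graciela, Ramiro.
Graciela is living and takes 1/4.
Ramiro is living and takes 1/4.
Alonso is living and takes 1/4.

Alonso 1/4; Graciela 1/4; Pilar 1/8; Ramiro 1/4; Ursula 1/8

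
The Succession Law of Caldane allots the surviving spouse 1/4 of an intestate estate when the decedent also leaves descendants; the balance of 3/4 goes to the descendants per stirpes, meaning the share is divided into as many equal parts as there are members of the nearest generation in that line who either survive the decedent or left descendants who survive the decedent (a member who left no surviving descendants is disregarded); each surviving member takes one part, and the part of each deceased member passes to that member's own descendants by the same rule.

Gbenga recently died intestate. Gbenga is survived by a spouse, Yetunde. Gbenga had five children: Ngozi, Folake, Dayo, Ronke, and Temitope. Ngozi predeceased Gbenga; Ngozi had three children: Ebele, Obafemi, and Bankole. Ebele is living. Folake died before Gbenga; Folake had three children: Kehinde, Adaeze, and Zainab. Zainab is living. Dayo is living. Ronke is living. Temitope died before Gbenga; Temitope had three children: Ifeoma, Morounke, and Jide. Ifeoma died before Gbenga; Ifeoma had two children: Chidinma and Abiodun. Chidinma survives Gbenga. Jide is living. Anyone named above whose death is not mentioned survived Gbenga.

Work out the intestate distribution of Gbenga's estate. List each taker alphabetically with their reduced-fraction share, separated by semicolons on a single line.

Yetunde, as surviving spouse, takes 1/4.
The remaining 3/4 passes to Gbenga's descendants per stirpes.
The 3/4 is divided into 5 equal shares of 3/20 among Ngozi, Folake, Dayo, Ronke, Temitope.
Ngozi predeceased; the 3/20 allotted to Ngozi's branch passes to Ngozi's issue by representation.
The 3/20 is divided into 3 equal shares of 1/20 among Ebele, Obafemi, Bankole.
Ebele is living and takes 1/20.
Obafemi is living and takes 1/20.
Bankole is living and takes 1/20.
Folake predeceased; the 3/20 allotted to Folake's branch passes to Folake's issue by representation.
The 3/20 is divided into 3 equal shares of 1/20 among Kehinde, Adaeze, Zainab.
Kehinde is living and takes 1/20.
Adaeze is living and takes 1/20.
Zainab is living and takes 1/20.
Dayo is living and takes 3/20.
Ronke is living and takes 3/20.
Temitope predeceased; the 3/20 allotted to Temitope's branch passes to Temitope's issue by representation.
The 3/20 is divided into 3 equal shares of 1/20 among Ifeoma, Morounke, Jide.
Ifeoma predeceased; the 1/20 allotted to Ifeoma's branch passes to Ifeoma's issue by representation.
The 1/20 is divided into 2 equal shares of 1/40 among Chidinma, Abiodun.
Chidinma is living and takes 1/40.
Abiodun is living and takes 1/40.
Morounke is living and takes 1/20.
Jide is living and takes 1/20.

Abiodun 1/40; Adaeze 1/20; Bankole 1/20; Chidinma 1/40; Dayo 3/20; Ebele 1/20; Jide 1/20; Kehinde 1/20; Morounke 1/20; Obafemi 1/20; Ronke 3/20; Yetunde 1/4; Zainab 1/20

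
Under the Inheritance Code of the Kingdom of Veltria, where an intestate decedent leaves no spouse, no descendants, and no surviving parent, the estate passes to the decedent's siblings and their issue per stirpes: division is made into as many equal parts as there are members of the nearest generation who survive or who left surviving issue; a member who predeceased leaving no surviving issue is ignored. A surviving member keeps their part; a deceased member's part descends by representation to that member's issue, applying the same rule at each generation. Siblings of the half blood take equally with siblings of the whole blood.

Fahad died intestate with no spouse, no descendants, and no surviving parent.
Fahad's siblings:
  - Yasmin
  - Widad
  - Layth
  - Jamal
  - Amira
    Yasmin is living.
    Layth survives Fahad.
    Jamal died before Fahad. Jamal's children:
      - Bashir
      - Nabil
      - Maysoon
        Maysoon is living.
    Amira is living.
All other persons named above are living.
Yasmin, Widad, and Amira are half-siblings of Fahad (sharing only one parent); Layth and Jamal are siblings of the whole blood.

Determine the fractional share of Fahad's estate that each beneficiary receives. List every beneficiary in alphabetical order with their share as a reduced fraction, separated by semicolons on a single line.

No spouse, descendants, or parent survives, so the estate passes to Fahad's siblings per stirpes.
Half-blood and whole-blood siblings take equally under the stated rule.
The estate is divided into 5 equal shares of 1/5 among Yasmin, Widad, Layth, Jamal, Amira.
Yasmin is living and takes 1/5.
Widad is living and takes 1/5.
Layth is living and takes 1/5.
Jamal predeceased; the 1/5 allotted to Jamal's branch passes to Jamal's issue by representation.
The 1/5 is divided into 3 equal shares of 1/15 among Bashir, Nabil, Maysoon.
Bashir is living and takes 1/15.
Nabil is living and takes 1/15.
Maysoon is living and takes 1/15.
Amira is living and takes 1/5.

Amira 1/5; Bashir 1/15; Layth 1/5; Maysoon 1/15; Nabil 1/15; Widad 1/5; Yasmin 1/5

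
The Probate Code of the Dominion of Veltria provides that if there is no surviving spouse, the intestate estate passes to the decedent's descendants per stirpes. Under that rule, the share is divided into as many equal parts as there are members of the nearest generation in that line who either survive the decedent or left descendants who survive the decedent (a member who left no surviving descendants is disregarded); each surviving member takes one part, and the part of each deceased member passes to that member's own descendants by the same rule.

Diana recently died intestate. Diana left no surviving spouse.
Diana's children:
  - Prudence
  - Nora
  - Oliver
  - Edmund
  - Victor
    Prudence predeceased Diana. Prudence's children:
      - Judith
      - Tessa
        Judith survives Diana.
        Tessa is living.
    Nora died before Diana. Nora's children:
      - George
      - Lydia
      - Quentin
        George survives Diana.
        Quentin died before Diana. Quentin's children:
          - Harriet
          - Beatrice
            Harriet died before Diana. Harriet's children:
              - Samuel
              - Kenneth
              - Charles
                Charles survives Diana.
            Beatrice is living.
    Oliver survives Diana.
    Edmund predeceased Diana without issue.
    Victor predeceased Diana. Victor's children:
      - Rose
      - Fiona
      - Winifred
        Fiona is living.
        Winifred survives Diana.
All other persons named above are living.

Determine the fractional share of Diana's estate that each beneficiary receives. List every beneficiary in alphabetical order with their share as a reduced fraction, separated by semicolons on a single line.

Beatrice 1/24; Charles 1/72; Fiona 1/12; George 1/12; Judith 1/8; Kenneth 1/72; Lydia 1/12; Oliver 1/4; Rose 1/12; Samuel 1/72; Tessa 1/8; Winifred 1/12

There is no surviving spouse, so the entire estate passes to Diana's descendants per stirpes.
Edmund left no surviving issue, so that branch lapses and is disregarded.
The estate is divided into 4 equal shares of 1/4 among Prudence, Nora, Oliver, Victor.
Prudence predeceased; the 1/4 allotted to Prudence's branch passes to Prudence's issue by representation.
The 1/4 is divided into 2 equal shares of 1/8 among Judith, Tessa.
Judith is living and takes 1/8.
Tessa is living and takes 1/8.
Nora predeceased; the 1/4 allotted to Nora's branch passes to Nora's issue by representation.
The 1/4 is divided into 3 equal shares of 1/12 among George, Lydia, Quentin.
George is living and takes 1/12.
Lydia is living and takes 1/12.
Quentin predeceased; the 1/12 allotted to Quentin's branch passes to Quentin's issue by representation.
The 1/12 is divided into 2 equal shares of 1/24 among Harriet, Beatrice.
Harriet predeceased; the 1/24 allotted to Harriet's branch passes to Harriet's issue by representation.
The 1/24 is divided into 3 equal shares of 1/72 among Samuel, Kenneth, Charles.
Samuel is living and takes 1/72.
Kenneth is living and takes 1/72.
Charles is living and takes 1/72.
Beatrice is living and takes 1/24.
Oliver is living and takes 1/4.
Victor predeceased; the 1/4 allotted to Victor's branch passes to Victor's issue by representation.
The 1/4 is divided into 3 equal shares of 1/12 among Rose, Fiona, Winifred.
Rose is living and takes 1/12.
Fiona is living and takes 1/12.
Winifred is living and takes 1/12.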